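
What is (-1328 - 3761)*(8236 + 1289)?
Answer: -48472725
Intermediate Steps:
(-1328 - 3761)*(8236 + 1289) = -5089*9525 = -48472725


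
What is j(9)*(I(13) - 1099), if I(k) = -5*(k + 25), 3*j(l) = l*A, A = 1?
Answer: -3867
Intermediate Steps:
j(l) = l/3 (j(l) = (l*1)/3 = l/3)
I(k) = -125 - 5*k (I(k) = -5*(25 + k) = -125 - 5*k)
j(9)*(I(13) - 1099) = ((1/3)*9)*((-125 - 5*13) - 1099) = 3*((-125 - 65) - 1099) = 3*(-190 - 1099) = 3*(-1289) = -3867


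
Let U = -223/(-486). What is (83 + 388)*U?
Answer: 35011/162 ≈ 216.12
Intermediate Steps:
U = 223/486 (U = -223*(-1/486) = 223/486 ≈ 0.45885)
(83 + 388)*U = (83 + 388)*(223/486) = 471*(223/486) = 35011/162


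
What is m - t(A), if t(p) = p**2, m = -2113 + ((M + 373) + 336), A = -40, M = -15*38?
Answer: -3574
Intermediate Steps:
M = -570
m = -1974 (m = -2113 + ((-570 + 373) + 336) = -2113 + (-197 + 336) = -2113 + 139 = -1974)
m - t(A) = -1974 - 1*(-40)**2 = -1974 - 1*1600 = -1974 - 1600 = -3574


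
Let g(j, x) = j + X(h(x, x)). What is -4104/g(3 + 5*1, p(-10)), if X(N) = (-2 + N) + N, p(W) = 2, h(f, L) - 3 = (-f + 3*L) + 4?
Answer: -1026/7 ≈ -146.57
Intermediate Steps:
h(f, L) = 7 - f + 3*L (h(f, L) = 3 + ((-f + 3*L) + 4) = 3 + (4 - f + 3*L) = 7 - f + 3*L)
X(N) = -2 + 2*N
g(j, x) = 12 + j + 4*x (g(j, x) = j + (-2 + 2*(7 - x + 3*x)) = j + (-2 + 2*(7 + 2*x)) = j + (-2 + (14 + 4*x)) = j + (12 + 4*x) = 12 + j + 4*x)
-4104/g(3 + 5*1, p(-10)) = -4104/(12 + (3 + 5*1) + 4*2) = -4104/(12 + (3 + 5) + 8) = -4104/(12 + 8 + 8) = -4104/28 = -4104*1/28 = -1026/7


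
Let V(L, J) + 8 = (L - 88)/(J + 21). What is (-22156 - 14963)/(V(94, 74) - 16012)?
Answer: 1175435/507298 ≈ 2.3171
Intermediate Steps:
V(L, J) = -8 + (-88 + L)/(21 + J) (V(L, J) = -8 + (L - 88)/(J + 21) = -8 + (-88 + L)/(21 + J))
(-22156 - 14963)/(V(94, 74) - 16012) = (-22156 - 14963)/((-256 + 94 - 8*74)/(21 + 74) - 16012) = -37119/((-256 + 94 - 592)/95 - 16012) = -37119/((1/95)*(-754) - 16012) = -37119/(-754/95 - 16012) = -37119/(-1521894/95) = -37119*(-95/1521894) = 1175435/507298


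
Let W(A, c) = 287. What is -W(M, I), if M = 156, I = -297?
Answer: -287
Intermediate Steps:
-W(M, I) = -1*287 = -287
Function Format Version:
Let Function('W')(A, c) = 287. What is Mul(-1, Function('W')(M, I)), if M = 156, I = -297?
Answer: -287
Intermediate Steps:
Mul(-1, Function('W')(M, I)) = Mul(-1, 287) = -287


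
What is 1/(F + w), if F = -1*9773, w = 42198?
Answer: 1/32425 ≈ 3.0840e-5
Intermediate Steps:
F = -9773
1/(F + w) = 1/(-9773 + 42198) = 1/32425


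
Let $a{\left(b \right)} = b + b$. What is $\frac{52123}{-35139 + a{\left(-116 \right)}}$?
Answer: $- \frac{52123}{35371} \approx -1.4736$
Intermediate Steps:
$a{\left(b \right)} = 2 b$
$\frac{52123}{-35139 + a{\left(-116 \right)}} = \frac{52123}{-35139 + 2 \left(-116\right)} = \frac{52123}{-35139 - 232} = \frac{52123}{-35371} = 52123 \left(- \frac{1}{35371}\right) = - \frac{52123}{35371}$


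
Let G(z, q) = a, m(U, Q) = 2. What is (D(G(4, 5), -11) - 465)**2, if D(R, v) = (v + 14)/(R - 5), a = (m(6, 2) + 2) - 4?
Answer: 5419584/25 ≈ 2.1678e+5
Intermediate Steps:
a = 0 (a = (2 + 2) - 4 = 4 - 4 = 0)
G(z, q) = 0
D(R, v) = (14 + v)/(-5 + R)
(D(G(4, 5), -11) - 465)**2 = ((14 - 11)/(-5 + 0) - 465)**2 = (3/(-5) - 465)**2 = (-1/5*3 - 465)**2 = (-3/5 - 465)**2 = (-2328/5)**2 = 5419584/25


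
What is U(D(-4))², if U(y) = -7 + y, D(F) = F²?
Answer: 81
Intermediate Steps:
U(D(-4))² = (-7 + (-4)²)² = (-7 + 16)² = 9² = 81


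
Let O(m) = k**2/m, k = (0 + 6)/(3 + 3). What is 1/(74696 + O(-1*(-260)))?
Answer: 260/19420961 ≈ 1.3388e-5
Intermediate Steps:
k = 1 (k = 6/6 = 6*(1/6) = 1)
O(m) = 1/m (O(m) = 1**2/m = 1/m)
1/(74696 + O(-1*(-260))) = 1/(74696 + 1/(-1*(-260))) = 1/(74696 + 1/260) = 1/(19420961/260) = 260/19420961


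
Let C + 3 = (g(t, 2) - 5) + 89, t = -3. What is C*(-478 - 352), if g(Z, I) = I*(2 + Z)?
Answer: -65570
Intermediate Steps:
C = 79 (C = -3 + ((2*(2 - 3) - 5) + 89) = -3 + ((2*(-1) - 5) + 89) = -3 + ((-2 - 5) + 89) = -3 + (-7 + 89) = -3 + 82 = 79)
C*(-478 - 352) = 79*(-478 - 352) = 79*(-830) = -65570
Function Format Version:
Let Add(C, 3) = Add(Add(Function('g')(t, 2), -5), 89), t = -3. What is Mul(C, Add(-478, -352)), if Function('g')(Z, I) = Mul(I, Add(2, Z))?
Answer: -65570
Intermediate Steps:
C = 79 (C = Add(-3, Add(Add(Mul(2, Add(2, -3)), -5), 89)) = Add(-3, Add(Add(Mul(2, -1), -5), 89)) = Add(-3, Add(Add(-2, -5), 89)) = Add(-3, Add(-7, 89)) = Add(-3, 82) = 79)
Mul(C, Add(-478, -352)) = Mul(79, Add(-478, -352)) = Mul(79, -830) = -65570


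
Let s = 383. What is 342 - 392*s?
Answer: -149794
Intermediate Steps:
342 - 392*s = 342 - 392*383 = 342 - 150136 = -149794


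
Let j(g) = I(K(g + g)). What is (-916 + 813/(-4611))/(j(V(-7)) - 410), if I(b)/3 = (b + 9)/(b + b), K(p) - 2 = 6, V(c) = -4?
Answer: 22530608/10004333 ≈ 2.2521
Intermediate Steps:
K(p) = 8 (K(p) = 2 + 6 = 8)
I(b) = 3*(9 + b)/(2*b) (I(b) = 3*((b + 9)/(b + b)) = 3*((9 + b)/((2*b))) = 3*((9 + b)*(1/(2*b))) = 3*((9 + b)/(2*b)) = 3*(9 + b)/(2*b))
j(g) = 51/16 (j(g) = (3/2)*(9 + 8)/8 = (3/2)*(⅛)*17 = 51/16)
(-916 + 813/(-4611))/(j(V(-7)) - 410) = (-916 + 813/(-4611))/(51/16 - 410) = (-916 + 813*(-1/4611))/(-6509/16) = (-916 - 271/1537)*(-16/6509) = -1408163/1537*(-16/6509) = 22530608/10004333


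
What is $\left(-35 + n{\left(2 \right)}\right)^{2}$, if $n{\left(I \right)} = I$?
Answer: $1089$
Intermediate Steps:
$\left(-35 + n{\left(2 \right)}\right)^{2} = \left(-35 + 2\right)^{2} = \left(-33\right)^{2} = 1089$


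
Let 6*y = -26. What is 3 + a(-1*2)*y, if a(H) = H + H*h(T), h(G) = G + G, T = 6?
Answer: 347/3 ≈ 115.67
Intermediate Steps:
h(G) = 2*G
y = -13/3 (y = (1/6)*(-26) = -13/3 ≈ -4.3333)
a(H) = 13*H (a(H) = H + H*(2*6) = H + H*12 = H + 12*H = 13*H)
3 + a(-1*2)*y = 3 + (13*(-1*2))*(-13/3) = 3 + (13*(-2))*(-13/3) = 3 - 26*(-13/3) = 3 + 338/3 = 347/3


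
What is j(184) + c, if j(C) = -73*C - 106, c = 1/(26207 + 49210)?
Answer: -1020995345/75417 ≈ -13538.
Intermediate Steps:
c = 1/75417 ≈ 1.3260e-5
j(C) = -106 - 73*C
j(184) + c = (-106 - 73*184) + 1/75417 = (-106 - 13432) + 1/75417 = -13538 + 1/75417 = -1020995345/75417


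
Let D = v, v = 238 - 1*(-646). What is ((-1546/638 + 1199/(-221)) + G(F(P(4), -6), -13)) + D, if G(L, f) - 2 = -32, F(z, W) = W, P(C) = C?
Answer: 59652832/70499 ≈ 846.15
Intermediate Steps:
v = 884 (v = 238 + 646 = 884)
D = 884
G(L, f) = -30 (G(L, f) = 2 - 32 = -30)
((-1546/638 + 1199/(-221)) + G(F(P(4), -6), -13)) + D = ((-1546/638 + 1199/(-221)) - 30) + 884 = ((-1546*1/638 + 1199*(-1/221)) - 30) + 884 = ((-773/319 - 1199/221) - 30) + 884 = (-553314/70499 - 30) + 884 = -2668284/70499 + 884 = 59652832/70499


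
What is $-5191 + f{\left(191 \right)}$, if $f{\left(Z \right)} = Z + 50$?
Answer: $-4950$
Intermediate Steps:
$f{\left(Z \right)} = 50 + Z$
$-5191 + f{\left(191 \right)} = -5191 + \left(50 + 191\right) = -5191 + 241 = -4950$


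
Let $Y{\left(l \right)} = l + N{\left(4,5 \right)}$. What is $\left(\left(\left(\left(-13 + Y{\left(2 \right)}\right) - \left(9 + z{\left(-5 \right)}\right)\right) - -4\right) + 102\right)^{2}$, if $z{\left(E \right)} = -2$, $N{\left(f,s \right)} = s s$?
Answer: $12769$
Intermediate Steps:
$N{\left(f,s \right)} = s^{2}$
$Y{\left(l \right)} = 25 + l$ ($Y{\left(l \right)} = l + 5^{2} = l + 25 = 25 + l$)
$\left(\left(\left(\left(-13 + Y{\left(2 \right)}\right) - \left(9 + z{\left(-5 \right)}\right)\right) - -4\right) + 102\right)^{2} = \left(\left(\left(\left(-13 + \left(25 + 2\right)\right) - 7\right) - -4\right) + 102\right)^{2} = \left(\left(\left(\left(-13 + 27\right) + \left(-9 + 2\right)\right) + 4\right) + 102\right)^{2} = \left(\left(\left(14 - 7\right) + 4\right) + 102\right)^{2} = \left(\left(7 + 4\right) + 102\right)^{2} = \left(11 + 102\right)^{2} = 113^{2} = 12769$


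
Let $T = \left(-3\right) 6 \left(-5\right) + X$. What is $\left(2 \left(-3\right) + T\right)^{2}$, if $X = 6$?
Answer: $8100$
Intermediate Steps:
$T = 96$ ($T = \left(-3\right) 6 \left(-5\right) + 6 = \left(-18\right) \left(-5\right) + 6 = 90 + 6 = 96$)
$\left(2 \left(-3\right) + T\right)^{2} = \left(2 \left(-3\right) + 96\right)^{2} = \left(-6 + 96\right)^{2} = 90^{2} = 8100$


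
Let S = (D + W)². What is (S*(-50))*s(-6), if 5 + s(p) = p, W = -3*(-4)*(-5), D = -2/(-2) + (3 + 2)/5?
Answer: 1850200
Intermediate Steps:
D = 2 (D = -2*(-½) + 5*(⅕) = 1 + 1 = 2)
W = -60 (W = 12*(-5) = -60)
s(p) = -5 + p
S = 3364 (S = (2 - 60)² = (-58)² = 3364)
(S*(-50))*s(-6) = (3364*(-50))*(-5 - 6) = -168200*(-11) = 1850200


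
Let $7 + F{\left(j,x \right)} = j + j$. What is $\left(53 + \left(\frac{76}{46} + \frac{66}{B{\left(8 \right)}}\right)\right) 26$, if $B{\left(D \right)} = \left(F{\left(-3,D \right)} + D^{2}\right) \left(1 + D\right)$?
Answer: $\frac{5013502}{3519} \approx 1424.7$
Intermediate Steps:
$F{\left(j,x \right)} = -7 + 2 j$ ($F{\left(j,x \right)} = -7 + \left(j + j\right) = -7 + 2 j$)
$B{\left(D \right)} = \left(1 + D\right) \left(-13 + D^{2}\right)$ ($B{\left(D \right)} = \left(\left(-7 + 2 \left(-3\right)\right) + D^{2}\right) \left(1 + D\right) = \left(\left(-7 - 6\right) + D^{2}\right) \left(1 + D\right) = \left(-13 + D^{2}\right) \left(1 + D\right) = \left(1 + D\right) \left(-13 + D^{2}\right)$)
$\left(53 + \left(\frac{76}{46} + \frac{66}{B{\left(8 \right)}}\right)\right) 26 = \left(53 + \left(\frac{76}{46} + \frac{66}{-13 + 8^{2} + 8^{3} - 104}\right)\right) 26 = \left(53 + \left(76 \cdot \frac{1}{46} + \frac{66}{-13 + 64 + 512 - 104}\right)\right) 26 = \left(53 + \left(\frac{38}{23} + \frac{66}{459}\right)\right) 26 = \left(53 + \left(\frac{38}{23} + 66 \cdot \frac{1}{459}\right)\right) 26 = \left(53 + \left(\frac{38}{23} + \frac{22}{153}\right)\right) 26 = \left(53 + \frac{6320}{3519}\right) 26 = \frac{192827}{3519} \cdot 26 = \frac{5013502}{3519}$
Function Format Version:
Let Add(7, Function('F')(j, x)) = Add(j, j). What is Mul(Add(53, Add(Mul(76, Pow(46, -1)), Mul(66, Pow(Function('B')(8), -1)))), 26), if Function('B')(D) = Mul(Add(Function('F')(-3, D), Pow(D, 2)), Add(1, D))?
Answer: Rational(5013502, 3519) ≈ 1424.7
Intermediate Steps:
Function('F')(j, x) = Add(-7, Mul(2, j)) (Function('F')(j, x) = Add(-7, Add(j, j)) = Add(-7, Mul(2, j)))
Function('B')(D) = Mul(Add(1, D), Add(-13, Pow(D, 2))) (Function('B')(D) = Mul(Add(Add(-7, Mul(2, -3)), Pow(D, 2)), Add(1, D)) = Mul(Add(Add(-7, -6), Pow(D, 2)), Add(1, D)) = Mul(Add(-13, Pow(D, 2)), Add(1, D)) = Mul(Add(1, D), Add(-13, Pow(D, 2))))
Mul(Add(53, Add(Mul(76, Pow(46, -1)), Mul(66, Pow(Function('B')(8), -1)))), 26) = Mul(Add(53, Add(Mul(76, Pow(46, -1)), Mul(66, Pow(Add(-13, Pow(8, 2), Pow(8, 3), Mul(-13, 8)), -1)))), 26) = Mul(Add(53, Add(Mul(76, Rational(1, 46)), Mul(66, Pow(Add(-13, 64, 512, -104), -1)))), 26) = Mul(Add(53, Add(Rational(38, 23), Mul(66, Pow(459, -1)))), 26) = Mul(Add(53, Add(Rational(38, 23), Mul(66, Rational(1, 459)))), 26) = Mul(Add(53, Add(Rational(38, 23), Rational(22, 153))), 26) = Mul(Add(53, Rational(6320, 3519)), 26) = Mul(Rational(192827, 3519), 26) = Rational(5013502, 3519)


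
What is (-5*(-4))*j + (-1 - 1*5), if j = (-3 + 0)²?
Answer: 174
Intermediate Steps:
j = 9 (j = (-3)² = 9)
(-5*(-4))*j + (-1 - 1*5) = -5*(-4)*9 + (-1 - 1*5) = 20*9 + (-1 - 5) = 180 - 6 = 174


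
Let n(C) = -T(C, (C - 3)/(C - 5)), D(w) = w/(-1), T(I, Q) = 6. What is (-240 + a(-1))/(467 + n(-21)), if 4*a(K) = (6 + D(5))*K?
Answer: -961/1844 ≈ -0.52115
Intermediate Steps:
D(w) = -w (D(w) = w*(-1) = -w)
a(K) = K/4 (a(K) = ((6 - 1*5)*K)/4 = ((6 - 5)*K)/4 = (1*K)/4 = K/4)
n(C) = -6 (n(C) = -1*6 = -6)
(-240 + a(-1))/(467 + n(-21)) = (-240 + (¼)*(-1))/(467 - 6) = (-240 - ¼)/461 = -961/4*1/461 = -961/1844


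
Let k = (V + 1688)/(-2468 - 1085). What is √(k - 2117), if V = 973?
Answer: I*√26734058186/3553 ≈ 46.019*I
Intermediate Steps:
k = -2661/3553 (k = (973 + 1688)/(-2468 - 1085) = 2661/(-3553) = 2661*(-1/3553) = -2661/3553 ≈ -0.74894)
√(k - 2117) = √(-2661/3553 - 2117) = √(-7524362/3553) = I*√26734058186/3553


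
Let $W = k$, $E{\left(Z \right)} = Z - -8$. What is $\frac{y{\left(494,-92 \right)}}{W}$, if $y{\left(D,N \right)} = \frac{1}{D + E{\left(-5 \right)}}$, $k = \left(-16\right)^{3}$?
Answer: $- \frac{1}{2035712} \approx -4.9123 \cdot 10^{-7}$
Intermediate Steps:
$k = -4096$
$E{\left(Z \right)} = 8 + Z$ ($E{\left(Z \right)} = Z + 8 = 8 + Z$)
$y{\left(D,N \right)} = \frac{1}{3 + D}$ ($y{\left(D,N \right)} = \frac{1}{D + \left(8 - 5\right)} = \frac{1}{D + 3} = \frac{1}{3 + D}$)
$W = -4096$
$\frac{y{\left(494,-92 \right)}}{W} = \frac{1}{\left(3 + 494\right) \left(-4096\right)} = \frac{1}{497} \left(- \frac{1}{4096}\right) = - \frac{1}{2035712}$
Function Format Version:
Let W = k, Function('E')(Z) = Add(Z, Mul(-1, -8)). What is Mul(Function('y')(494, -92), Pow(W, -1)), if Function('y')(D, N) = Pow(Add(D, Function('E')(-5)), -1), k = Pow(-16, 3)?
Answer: Rational(-1, 2035712) ≈ -4.9123e-7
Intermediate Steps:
k = -4096
Function('E')(Z) = Add(8, Z) (Function('E')(Z) = Add(Z, 8) = Add(8, Z))
Function('y')(D, N) = Pow(Add(3, D), -1) (Function('y')(D, N) = Pow(Add(D, Add(8, -5)), -1) = Pow(Add(D, 3), -1) = Pow(Add(3, D), -1))
W = -4096
Mul(Function('y')(494, -92), Pow(W, -1)) = Mul(Pow(Add(3, 494), -1), Pow(-4096, -1)) = Mul(Pow(497, -1), Rational(-1, 4096)) = Mul(Rational(1, 497), Rational(-1, 4096)) = Rational(-1, 2035712)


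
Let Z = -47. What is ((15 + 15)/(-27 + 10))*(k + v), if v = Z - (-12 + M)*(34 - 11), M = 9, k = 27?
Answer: -1470/17 ≈ -86.471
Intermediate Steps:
v = 22 (v = -47 - (-12 + 9)*(34 - 11) = -47 - (-3)*23 = -47 - 1*(-69) = -47 + 69 = 22)
((15 + 15)/(-27 + 10))*(k + v) = ((15 + 15)/(-27 + 10))*(27 + 22) = (30/(-17))*49 = (30*(-1/17))*49 = -30/17*49 = -1470/17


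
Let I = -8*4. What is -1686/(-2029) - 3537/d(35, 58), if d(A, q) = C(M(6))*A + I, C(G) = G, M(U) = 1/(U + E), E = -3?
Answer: 21632565/123769 ≈ 174.78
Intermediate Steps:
M(U) = 1/(-3 + U) (M(U) = 1/(U - 3) = 1/(-3 + U))
I = -32
d(A, q) = -32 + A/3 (d(A, q) = A/(-3 + 6) - 32 = A/3 - 32 = -32 + A/3)
-1686/(-2029) - 3537/d(35, 58) = -1686/(-2029) - 3537/(-32 + (⅓)*35) = -1686*(-1/2029) - 3537/(-32 + 35/3) = 1686/2029 - 3537/(-61/3) = 1686/2029 - 3537*(-3/61) = 1686/2029 + 10611/61 = 21632565/123769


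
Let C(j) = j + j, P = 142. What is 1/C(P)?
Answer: 1/284 ≈ 0.0035211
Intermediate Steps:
C(j) = 2*j
1/C(P) = 1/(2*142) = 1/284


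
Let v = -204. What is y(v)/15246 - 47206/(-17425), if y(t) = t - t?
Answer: 47206/17425 ≈ 2.7091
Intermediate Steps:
y(t) = 0
y(v)/15246 - 47206/(-17425) = 0/15246 - 47206/(-17425) = 0*(1/15246) - 47206*(-1/17425) = 0 + 47206/17425 = 47206/17425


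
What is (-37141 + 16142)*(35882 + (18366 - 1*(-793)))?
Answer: -1155805959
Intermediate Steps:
(-37141 + 16142)*(35882 + (18366 - 1*(-793))) = -20999*(35882 + (18366 + 793)) = -20999*(35882 + 19159) = -20999*55041 = -1155805959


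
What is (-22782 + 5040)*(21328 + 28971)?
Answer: -892404858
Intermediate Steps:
(-22782 + 5040)*(21328 + 28971) = -17742*50299 = -892404858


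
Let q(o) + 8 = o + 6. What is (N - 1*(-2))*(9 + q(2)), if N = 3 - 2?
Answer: 27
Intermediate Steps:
N = 1
q(o) = -2 + o (q(o) = -8 + (o + 6) = -8 + (6 + o) = -2 + o)
(N - 1*(-2))*(9 + q(2)) = (1 - 1*(-2))*(9 + (-2 + 2)) = (1 + 2)*(9 + 0) = 3*9 = 27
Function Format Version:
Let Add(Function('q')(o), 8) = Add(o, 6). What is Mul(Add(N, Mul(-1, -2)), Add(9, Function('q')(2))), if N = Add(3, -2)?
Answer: 27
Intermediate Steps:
N = 1
Function('q')(o) = Add(-2, o) (Function('q')(o) = Add(-8, Add(o, 6)) = Add(-8, Add(6, o)) = Add(-2, o))
Mul(Add(N, Mul(-1, -2)), Add(9, Function('q')(2))) = Mul(Add(1, Mul(-1, -2)), Add(9, Add(-2, 2))) = Mul(Add(1, 2), Add(9, 0)) = Mul(3, 9) = 27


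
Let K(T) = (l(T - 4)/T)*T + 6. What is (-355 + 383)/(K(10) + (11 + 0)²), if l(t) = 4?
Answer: 28/131 ≈ 0.21374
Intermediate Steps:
K(T) = 10 (K(T) = (4/T)*T + 6 = 4 + 6 = 10)
(-355 + 383)/(K(10) + (11 + 0)²) = (-355 + 383)/(10 + (11 + 0)²) = 28/(10 + 11²) = 28/(10 + 121) = 28/131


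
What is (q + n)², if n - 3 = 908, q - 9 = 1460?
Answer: 5664400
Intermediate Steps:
q = 1469 (q = 9 + 1460 = 1469)
n = 911 (n = 3 + 908 = 911)
(q + n)² = (1469 + 911)² = 2380² = 5664400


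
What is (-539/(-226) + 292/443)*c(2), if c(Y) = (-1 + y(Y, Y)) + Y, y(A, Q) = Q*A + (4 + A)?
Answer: 3352459/100118 ≈ 33.485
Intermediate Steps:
y(A, Q) = 4 + A + A*Q (y(A, Q) = A*Q + (4 + A) = 4 + A + A*Q)
c(Y) = 3 + Y² + 2*Y (c(Y) = (-1 + (4 + Y + Y*Y)) + Y = (-1 + (4 + Y + Y²)) + Y = (3 + Y + Y²) + Y = 3 + Y² + 2*Y)
(-539/(-226) + 292/443)*c(2) = (-539/(-226) + 292/443)*(3 + 2² + 2*2) = (-539*(-1/226) + 292*(1/443))*(3 + 4 + 4) = (539/226 + 292/443)*11 = (304769/100118)*11 = 3352459/100118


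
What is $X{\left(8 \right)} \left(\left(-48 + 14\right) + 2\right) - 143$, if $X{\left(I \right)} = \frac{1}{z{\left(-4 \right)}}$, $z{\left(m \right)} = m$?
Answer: $-135$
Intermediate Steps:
$X{\left(I \right)} = - \frac{1}{4}$ ($X{\left(I \right)} = \frac{1}{-4} = - \frac{1}{4}$)
$X{\left(8 \right)} \left(\left(-48 + 14\right) + 2\right) - 143 = - \frac{\left(-48 + 14\right) + 2}{4} - 143 = - \frac{-34 + 2}{4} - 143 = \left(- \frac{1}{4}\right) \left(-32\right) - 143 = 8 - 143 = -135$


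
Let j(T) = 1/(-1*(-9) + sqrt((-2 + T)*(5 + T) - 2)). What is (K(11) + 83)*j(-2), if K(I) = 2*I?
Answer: 189/19 - 21*I*sqrt(14)/19 ≈ 9.9474 - 4.1355*I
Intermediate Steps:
j(T) = 1/(9 + sqrt(-2 + (-2 + T)*(5 + T)))
(K(11) + 83)*j(-2) = (2*11 + 83)/(9 + sqrt(-12 + (-2)**2 + 3*(-2))) = (22 + 83)/(9 + sqrt(-12 + 4 - 6)) = 105/(9 + sqrt(-14)) = 105/(9 + I*sqrt(14))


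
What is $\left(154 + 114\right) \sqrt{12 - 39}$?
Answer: $804 i \sqrt{3} \approx 1392.6 i$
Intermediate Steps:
$\left(154 + 114\right) \sqrt{12 - 39} = 268 \sqrt{-27} = 268 \cdot 3 i \sqrt{3} = 804 i \sqrt{3}$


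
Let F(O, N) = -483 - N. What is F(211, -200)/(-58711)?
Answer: 283/58711 ≈ 0.0048202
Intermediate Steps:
F(211, -200)/(-58711) = (-483 - 1*(-200))/(-58711) = (-483 + 200)*(-1/58711) = -283*(-1/58711) = 283/58711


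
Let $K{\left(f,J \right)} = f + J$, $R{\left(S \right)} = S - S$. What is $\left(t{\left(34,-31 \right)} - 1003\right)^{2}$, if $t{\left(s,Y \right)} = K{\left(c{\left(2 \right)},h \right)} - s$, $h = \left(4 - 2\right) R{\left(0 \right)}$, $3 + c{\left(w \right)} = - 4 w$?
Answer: $1098304$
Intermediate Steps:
$c{\left(w \right)} = -3 - 4 w$
$R{\left(S \right)} = 0$
$h = 0$ ($h = \left(4 - 2\right) 0 = 2 \cdot 0 = 0$)
$K{\left(f,J \right)} = J + f$
$t{\left(s,Y \right)} = -11 - s$ ($t{\left(s,Y \right)} = \left(0 - 11\right) - s = -11 - s$)
$\left(t{\left(34,-31 \right)} - 1003\right)^{2} = \left(\left(-11 - 34\right) - 1003\right)^{2} = \left(-45 - 1003\right)^{2} = \left(-1048\right)^{2} = 1098304$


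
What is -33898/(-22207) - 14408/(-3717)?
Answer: 445957322/82543419 ≈ 5.4027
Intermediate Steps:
-33898/(-22207) - 14408/(-3717) = -33898*(-1/22207) - 14408*(-1/3717) = 33898/22207 + 14408/3717 = 445957322/82543419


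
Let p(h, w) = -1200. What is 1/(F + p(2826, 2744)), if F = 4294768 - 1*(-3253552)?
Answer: 1/7547120 ≈ 1.3250e-7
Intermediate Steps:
F = 7548320 (F = 4294768 + 3253552 = 7548320)
1/(F + p(2826, 2744)) = 1/(7548320 - 1200) = 1/7547120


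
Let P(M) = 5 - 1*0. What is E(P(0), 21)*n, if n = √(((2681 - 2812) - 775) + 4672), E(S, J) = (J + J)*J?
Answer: 882*√3766 ≈ 54126.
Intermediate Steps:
P(M) = 5 (P(M) = 5 + 0 = 5)
E(S, J) = 2*J² (E(S, J) = (2*J)*J = 2*J²)
n = √3766 (n = √((-131 - 775) + 4672) = √(-906 + 4672) = √3766 ≈ 61.368)
E(P(0), 21)*n = (2*21²)*√3766 = (2*441)*√3766 = 882*√3766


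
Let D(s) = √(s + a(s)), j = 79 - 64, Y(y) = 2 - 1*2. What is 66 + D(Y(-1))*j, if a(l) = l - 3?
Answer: 66 + 15*I*√3 ≈ 66.0 + 25.981*I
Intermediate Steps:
a(l) = -3 + l
Y(y) = 0 (Y(y) = 2 - 2 = 0)
j = 15
D(s) = √(-3 + 2*s) (D(s) = √(s + (-3 + s)) = √(-3 + 2*s))
66 + D(Y(-1))*j = 66 + √(-3 + 2*0)*15 = 66 + √(-3 + 0)*15 = 66 + √(-3)*15 = 66 + (I*√3)*15 = 66 + 15*I*√3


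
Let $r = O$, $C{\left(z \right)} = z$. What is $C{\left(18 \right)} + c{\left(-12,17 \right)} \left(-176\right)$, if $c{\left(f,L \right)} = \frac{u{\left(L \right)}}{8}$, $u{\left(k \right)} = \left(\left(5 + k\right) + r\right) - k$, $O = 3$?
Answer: $-158$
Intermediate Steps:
$r = 3$
$u{\left(k \right)} = 8$ ($u{\left(k \right)} = \left(\left(5 + k\right) + 3\right) - k = \left(8 + k\right) - k = 8$)
$c{\left(f,L \right)} = 1$ ($c{\left(f,L \right)} = \frac{8}{8} = 8 \cdot \frac{1}{8} = 1$)
$C{\left(18 \right)} + c{\left(-12,17 \right)} \left(-176\right) = 18 + 1 \left(-176\right) = 18 - 176 = -158$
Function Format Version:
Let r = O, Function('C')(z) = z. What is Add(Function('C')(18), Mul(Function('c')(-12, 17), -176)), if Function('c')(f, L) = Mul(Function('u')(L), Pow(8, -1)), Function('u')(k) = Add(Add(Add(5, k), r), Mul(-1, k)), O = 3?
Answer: -158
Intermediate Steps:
r = 3
Function('u')(k) = 8 (Function('u')(k) = Add(Add(Add(5, k), 3), Mul(-1, k)) = Add(Add(8, k), Mul(-1, k)) = 8)
Function('c')(f, L) = 1 (Function('c')(f, L) = Mul(8, Pow(8, -1)) = Mul(8, Rational(1, 8)) = 1)
Add(Function('C')(18), Mul(Function('c')(-12, 17), -176)) = Add(18, Mul(1, -176)) = Add(18, -176) = -158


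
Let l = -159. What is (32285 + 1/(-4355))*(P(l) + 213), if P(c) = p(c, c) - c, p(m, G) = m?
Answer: 29948050062/4355 ≈ 6.8767e+6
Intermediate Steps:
P(c) = 0 (P(c) = c - c = 0)
(32285 + 1/(-4355))*(P(l) + 213) = (32285 + 1/(-4355))*(0 + 213) = (32285 - 1/4355)*213 = (140601174/4355)*213 = 29948050062/4355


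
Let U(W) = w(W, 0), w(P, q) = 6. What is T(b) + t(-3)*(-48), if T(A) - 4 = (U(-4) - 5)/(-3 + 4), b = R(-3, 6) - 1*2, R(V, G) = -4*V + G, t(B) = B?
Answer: 149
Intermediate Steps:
U(W) = 6
R(V, G) = G - 4*V
b = 16 (b = (6 - 4*(-3)) - 1*2 = (6 + 12) - 2 = 18 - 2 = 16)
T(A) = 5 (T(A) = 4 + (6 - 5)/(-3 + 4) = 4 + 1/1 = 4 + 1*1 = 4 + 1 = 5)
T(b) + t(-3)*(-48) = 5 - 3*(-48) = 5 + 144 = 149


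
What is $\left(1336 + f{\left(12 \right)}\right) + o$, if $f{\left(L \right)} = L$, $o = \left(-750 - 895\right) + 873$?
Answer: $576$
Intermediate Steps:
$o = -772$ ($o = -1645 + 873 = -772$)
$\left(1336 + f{\left(12 \right)}\right) + o = \left(1336 + 12\right) - 772 = 1348 - 772 = 576$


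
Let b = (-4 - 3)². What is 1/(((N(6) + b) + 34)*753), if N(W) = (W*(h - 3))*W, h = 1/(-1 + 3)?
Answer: -1/5271 ≈ -0.00018972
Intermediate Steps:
b = 49 (b = (-7)² = 49)
h = ½ (h = 1/2 = ½ ≈ 0.50000)
N(W) = -5*W²/2 (N(W) = (W*(½ - 3))*W = (W*(-5/2))*W = (-5*W/2)*W = -5*W²/2)
1/(((N(6) + b) + 34)*753) = 1/(((-5/2*6² + 49) + 34)*753) = 1/(((-5/2*36 + 49) + 34)*753) = 1/(((-90 + 49) + 34)*753) = 1/((-41 + 34)*753) = 1/(-7*753) = 1/(-5271) = -1/5271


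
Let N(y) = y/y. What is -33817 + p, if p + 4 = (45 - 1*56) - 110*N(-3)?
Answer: -33942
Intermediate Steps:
N(y) = 1
p = -125 (p = -4 + ((45 - 1*56) - 110*1) = -4 + ((45 - 56) - 110) = -4 + (-11 - 110) = -4 - 121 = -125)
-33817 + p = -33817 - 125 = -33942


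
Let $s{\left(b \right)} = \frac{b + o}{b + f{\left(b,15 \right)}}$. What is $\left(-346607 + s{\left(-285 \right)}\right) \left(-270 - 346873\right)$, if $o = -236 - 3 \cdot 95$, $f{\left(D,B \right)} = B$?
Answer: $\frac{16243356264506}{135} \approx 1.2032 \cdot 10^{11}$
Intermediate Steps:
$o = -521$ ($o = -236 - 285 = -521$)
$s{\left(b \right)} = \frac{-521 + b}{15 + b}$ ($s{\left(b \right)} = \frac{b - 521}{b + 15} = \frac{-521 + b}{15 + b}$)
$\left(-346607 + s{\left(-285 \right)}\right) \left(-270 - 346873\right) = \left(-346607 + \frac{-521 - 285}{15 - 285}\right) \left(-270 - 346873\right) = \left(-346607 + \frac{1}{-270} \left(-806\right)\right) \left(-347143\right) = \left(-346607 - - \frac{403}{135}\right) \left(-347143\right) = \left(-346607 + \frac{403}{135}\right) \left(-347143\right) = \left(- \frac{46791542}{135}\right) \left(-347143\right) = \frac{16243356264506}{135}$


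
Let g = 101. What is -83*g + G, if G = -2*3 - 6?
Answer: -8395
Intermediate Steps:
G = -12 (G = -6 - 6 = -12)
-83*g + G = -83*101 - 12 = -8383 - 12 = -8395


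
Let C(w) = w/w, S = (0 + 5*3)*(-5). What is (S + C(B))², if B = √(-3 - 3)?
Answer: 5476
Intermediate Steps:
B = I*√6 (B = √(-6) = I*√6 ≈ 2.4495*I)
S = -75 (S = (0 + 15)*(-5) = 15*(-5) = -75)
C(w) = 1
(S + C(B))² = (-75 + 1)² = (-74)² = 5476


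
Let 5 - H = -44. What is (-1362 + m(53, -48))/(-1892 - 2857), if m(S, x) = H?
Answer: 1313/4749 ≈ 0.27648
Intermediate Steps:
H = 49 (H = 5 - 1*(-44) = 5 + 44 = 49)
m(S, x) = 49
(-1362 + m(53, -48))/(-1892 - 2857) = (-1362 + 49)/(-1892 - 2857) = -1313/(-4749) = -1313*(-1/4749) = 1313/4749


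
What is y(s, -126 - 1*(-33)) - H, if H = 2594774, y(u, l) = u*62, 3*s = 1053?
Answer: -2573012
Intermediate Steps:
s = 351 (s = (⅓)*1053 = 351)
y(u, l) = 62*u
y(s, -126 - 1*(-33)) - H = 62*351 - 1*2594774 = 21762 - 2594774 = -2573012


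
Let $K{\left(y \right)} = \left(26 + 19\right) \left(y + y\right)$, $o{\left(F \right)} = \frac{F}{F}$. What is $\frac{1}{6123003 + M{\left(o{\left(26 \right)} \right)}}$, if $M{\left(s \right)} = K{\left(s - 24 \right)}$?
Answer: $\frac{1}{6120933} \approx 1.6337 \cdot 10^{-7}$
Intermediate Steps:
$o{\left(F \right)} = 1$
$K{\left(y \right)} = 90 y$ ($K{\left(y \right)} = 45 \cdot 2 y = 90 y$)
$M{\left(s \right)} = -2160 + 90 s$ ($M{\left(s \right)} = 90 \left(s - 24\right) = 90 \left(-24 + s\right) = -2160 + 90 s$)
$\frac{1}{6123003 + M{\left(o{\left(26 \right)} \right)}} = \frac{1}{6123003 + \left(-2160 + 90 \cdot 1\right)} = \frac{1}{6123003 + \left(-2160 + 90\right)} = \frac{1}{6123003 - 2070} = \frac{1}{6120933}$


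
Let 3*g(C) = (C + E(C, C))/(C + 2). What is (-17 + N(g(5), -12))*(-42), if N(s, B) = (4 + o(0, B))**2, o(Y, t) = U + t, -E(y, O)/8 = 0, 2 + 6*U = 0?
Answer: -6608/3 ≈ -2202.7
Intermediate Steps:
U = -1/3 (U = -1/3 + (1/6)*0 = -1/3 + 0 = -1/3 ≈ -0.33333)
E(y, O) = 0 (E(y, O) = -8*0 = 0)
g(C) = C/(3*(2 + C)) (g(C) = ((C + 0)/(C + 2))/3 = (C/(2 + C))/3 = C/(3*(2 + C)))
o(Y, t) = -1/3 + t
N(s, B) = (11/3 + B)**2 (N(s, B) = (4 + (-1/3 + B))**2 = (11/3 + B)**2)
(-17 + N(g(5), -12))*(-42) = (-17 + (11 + 3*(-12))**2/9)*(-42) = (-17 + (11 - 36)**2/9)*(-42) = (-17 + (1/9)*(-25)**2)*(-42) = (-17 + (1/9)*625)*(-42) = (-17 + 625/9)*(-42) = (472/9)*(-42) = -6608/3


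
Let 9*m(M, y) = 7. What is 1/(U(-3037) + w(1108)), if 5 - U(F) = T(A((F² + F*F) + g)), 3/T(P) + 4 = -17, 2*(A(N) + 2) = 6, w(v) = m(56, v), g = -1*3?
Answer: 63/373 ≈ 0.16890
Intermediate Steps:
m(M, y) = 7/9 (m(M, y) = (⅑)*7 = 7/9)
g = -3
w(v) = 7/9
A(N) = 1 (A(N) = -2 + (½)*6 = -2 + 3 = 1)
T(P) = -⅐ (T(P) = 3/(-4 - 17) = 3/(-21) = 3*(-1/21) = -⅐)
U(F) = 36/7 (U(F) = 5 - 1*(-⅐) = 5 + ⅐ = 36/7)
1/(U(-3037) + w(1108)) = 1/(36/7 + 7/9) = 1/(373/63) = 63/373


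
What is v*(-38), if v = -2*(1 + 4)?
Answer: 380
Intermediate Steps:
v = -10 (v = -2*5 = -10)
v*(-38) = -10*(-38) = 380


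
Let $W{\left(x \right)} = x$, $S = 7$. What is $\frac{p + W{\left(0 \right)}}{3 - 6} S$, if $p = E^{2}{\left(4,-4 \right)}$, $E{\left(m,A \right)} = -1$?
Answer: $- \frac{7}{3} \approx -2.3333$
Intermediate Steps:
$p = 1$ ($p = \left(-1\right)^{2} = 1$)
$\frac{p + W{\left(0 \right)}}{3 - 6} S = \frac{1 + 0}{3 - 6} \cdot 7 = \frac{1}{-3} \cdot 1 \cdot 7 = \left(- \frac{1}{3}\right) 1 \cdot 7 = \left(- \frac{1}{3}\right) 7 = - \frac{7}{3}$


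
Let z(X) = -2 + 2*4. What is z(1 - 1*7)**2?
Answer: 36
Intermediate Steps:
z(X) = 6 (z(X) = -2 + 8 = 6)
z(1 - 1*7)**2 = 6**2 = 36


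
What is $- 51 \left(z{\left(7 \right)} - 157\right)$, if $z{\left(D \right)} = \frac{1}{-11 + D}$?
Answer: $\frac{32079}{4} \approx 8019.8$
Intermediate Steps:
$- 51 \left(z{\left(7 \right)} - 157\right) = - 51 \left(\frac{1}{-11 + 7} - 157\right) = - 51 \left(\frac{1}{-4} - 157\right) = - 51 \left(- \frac{1}{4} - 157\right) = \left(-51\right) \left(- \frac{629}{4}\right) = \frac{32079}{4}$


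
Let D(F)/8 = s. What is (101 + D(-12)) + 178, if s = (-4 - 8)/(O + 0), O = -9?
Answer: 869/3 ≈ 289.67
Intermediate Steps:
s = 4/3 (s = (-4 - 8)/(-9 + 0) = -12/(-9) = -12*(-⅑) = 4/3 ≈ 1.3333)
D(F) = 32/3 (D(F) = 8*(4/3) = 32/3)
(101 + D(-12)) + 178 = (101 + 32/3) + 178 = 335/3 + 178 = 869/3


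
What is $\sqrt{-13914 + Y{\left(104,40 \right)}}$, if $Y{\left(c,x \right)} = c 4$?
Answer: $i \sqrt{13498} \approx 116.18 i$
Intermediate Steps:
$Y{\left(c,x \right)} = 4 c$
$\sqrt{-13914 + Y{\left(104,40 \right)}} = \sqrt{-13914 + 4 \cdot 104} = \sqrt{-13914 + 416} = \sqrt{-13498} = i \sqrt{13498}$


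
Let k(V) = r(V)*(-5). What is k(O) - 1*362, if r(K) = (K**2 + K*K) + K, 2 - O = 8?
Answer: -692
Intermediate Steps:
O = -6 (O = 2 - 1*8 = 2 - 8 = -6)
r(K) = K + 2*K**2 (r(K) = (K**2 + K**2) + K = 2*K**2 + K = K + 2*K**2)
k(V) = -5*V*(1 + 2*V) (k(V) = (V*(1 + 2*V))*(-5) = -5*V*(1 + 2*V))
k(O) - 1*362 = -5*(-6)*(1 + 2*(-6)) - 1*362 = -5*(-6)*(1 - 12) - 362 = -5*(-6)*(-11) - 362 = -330 - 362 = -692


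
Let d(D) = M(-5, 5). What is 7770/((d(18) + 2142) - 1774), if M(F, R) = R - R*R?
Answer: 1295/58 ≈ 22.328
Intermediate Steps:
M(F, R) = R - R²
d(D) = -20 (d(D) = 5*(1 - 1*5) = 5*(1 - 5) = 5*(-4) = -20)
7770/((d(18) + 2142) - 1774) = 7770/((-20 + 2142) - 1774) = 7770/(2122 - 1774) = 7770/348 = 7770*(1/348) = 1295/58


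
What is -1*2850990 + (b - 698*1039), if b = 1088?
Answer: -3575124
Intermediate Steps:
-1*2850990 + (b - 698*1039) = -1*2850990 + (1088 - 698*1039) = -2850990 + (1088 - 725222) = -2850990 - 724134 = -3575124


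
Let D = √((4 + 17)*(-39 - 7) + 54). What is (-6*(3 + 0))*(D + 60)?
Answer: -1080 - 72*I*√57 ≈ -1080.0 - 543.59*I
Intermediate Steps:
D = 4*I*√57 (D = √(21*(-46) + 54) = √(-966 + 54) = √(-912) = 4*I*√57 ≈ 30.199*I)
(-6*(3 + 0))*(D + 60) = (-6*(3 + 0))*(4*I*√57 + 60) = (-6*3)*(60 + 4*I*√57) = -18*(60 + 4*I*√57) = -1080 - 72*I*√57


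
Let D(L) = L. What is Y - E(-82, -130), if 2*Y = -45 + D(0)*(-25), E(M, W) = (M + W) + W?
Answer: 639/2 ≈ 319.50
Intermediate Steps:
E(M, W) = M + 2*W
Y = -45/2 (Y = (-45 + 0*(-25))/2 = (-45 + 0)/2 = (1/2)*(-45) = -45/2 ≈ -22.500)
Y - E(-82, -130) = -45/2 - (-82 + 2*(-130)) = -45/2 - (-82 - 260) = -45/2 - 1*(-342) = -45/2 + 342 = 639/2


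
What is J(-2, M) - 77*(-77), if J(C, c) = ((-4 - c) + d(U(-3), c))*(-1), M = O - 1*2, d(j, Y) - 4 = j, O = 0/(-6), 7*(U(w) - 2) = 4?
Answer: 41471/7 ≈ 5924.4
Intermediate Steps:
U(w) = 18/7 (U(w) = 2 + (1/7)*4 = 2 + 4/7 = 18/7)
O = 0 (O = 0*(-1/6) = 0)
d(j, Y) = 4 + j
M = -2 (M = 0 - 1*2 = 0 - 2 = -2)
J(C, c) = -18/7 + c (J(C, c) = ((-4 - c) + (4 + 18/7))*(-1) = ((-4 - c) + 46/7)*(-1) = (18/7 - c)*(-1) = -18/7 + c)
J(-2, M) - 77*(-77) = (-18/7 - 2) - 77*(-77) = -32/7 + 5929 = 41471/7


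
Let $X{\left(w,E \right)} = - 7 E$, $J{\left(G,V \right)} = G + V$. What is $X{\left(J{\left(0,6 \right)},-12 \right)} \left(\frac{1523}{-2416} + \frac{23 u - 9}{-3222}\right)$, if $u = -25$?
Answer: $- \frac{12236567}{324348} \approx -37.727$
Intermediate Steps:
$X{\left(J{\left(0,6 \right)},-12 \right)} \left(\frac{1523}{-2416} + \frac{23 u - 9}{-3222}\right) = \left(-7\right) \left(-12\right) \left(\frac{1523}{-2416} + \frac{23 \left(-25\right) - 9}{-3222}\right) = 84 \left(1523 \left(- \frac{1}{2416}\right) + \left(-575 - 9\right) \left(- \frac{1}{3222}\right)\right) = 84 \left(- \frac{1523}{2416} - - \frac{292}{1611}\right) = 84 \left(- \frac{1523}{2416} + \frac{292}{1611}\right) = 84 \left(- \frac{1748081}{3892176}\right) = - \frac{12236567}{324348}$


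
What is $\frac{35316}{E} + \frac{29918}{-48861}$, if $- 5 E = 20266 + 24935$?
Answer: $- \frac{54536606}{12068667} \approx -4.5189$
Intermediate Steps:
$E = - \frac{45201}{5}$ ($E = - \frac{20266 + 24935}{5} = \left(- \frac{1}{5}\right) 45201 = - \frac{45201}{5} \approx -9040.2$)
$\frac{35316}{E} + \frac{29918}{-48861} = \frac{35316}{- \frac{45201}{5}} + \frac{29918}{-48861} = 35316 \left(- \frac{5}{45201}\right) + 29918 \left(- \frac{1}{48861}\right) = - \frac{58860}{15067} - \frac{29918}{48861} = - \frac{54536606}{12068667}$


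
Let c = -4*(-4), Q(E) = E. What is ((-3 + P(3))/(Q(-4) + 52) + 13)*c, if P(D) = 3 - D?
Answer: 207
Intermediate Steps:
c = 16
((-3 + P(3))/(Q(-4) + 52) + 13)*c = ((-3 + (3 - 1*3))/(-4 + 52) + 13)*16 = ((-3 + (3 - 3))/48 + 13)*16 = ((-3 + 0)*(1/48) + 13)*16 = (-3*1/48 + 13)*16 = (-1/16 + 13)*16 = (207/16)*16 = 207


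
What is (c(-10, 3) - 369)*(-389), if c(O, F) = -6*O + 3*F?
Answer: 116700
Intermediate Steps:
(c(-10, 3) - 369)*(-389) = ((-6*(-10) + 3*3) - 369)*(-389) = ((60 + 9) - 369)*(-389) = (69 - 369)*(-389) = -300*(-389) = 116700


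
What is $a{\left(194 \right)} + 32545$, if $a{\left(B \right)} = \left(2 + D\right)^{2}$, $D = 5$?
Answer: $32594$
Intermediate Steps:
$a{\left(B \right)} = 49$ ($a{\left(B \right)} = \left(2 + 5\right)^{2} = 7^{2} = 49$)
$a{\left(194 \right)} + 32545 = 49 + 32545 = 32594$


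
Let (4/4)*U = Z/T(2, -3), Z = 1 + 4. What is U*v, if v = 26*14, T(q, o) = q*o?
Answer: -910/3 ≈ -303.33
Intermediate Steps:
T(q, o) = o*q
Z = 5
v = 364
U = -⅚ (U = 5/((-3*2)) = 5/(-6) = 5*(-⅙) = -⅚ ≈ -0.83333)
U*v = -⅚*364 = -910/3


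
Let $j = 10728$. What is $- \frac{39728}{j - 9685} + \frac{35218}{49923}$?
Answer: $- \frac{1946608570}{52069689} \approx -37.385$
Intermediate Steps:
$- \frac{39728}{j - 9685} + \frac{35218}{49923} = - \frac{39728}{10728 - 9685} + \frac{35218}{49923} = - \frac{39728}{1043} + 35218 \cdot \frac{1}{49923} = \left(-39728\right) \frac{1}{1043} + \frac{35218}{49923} = - \frac{39728}{1043} + \frac{35218}{49923} = - \frac{1946608570}{52069689}$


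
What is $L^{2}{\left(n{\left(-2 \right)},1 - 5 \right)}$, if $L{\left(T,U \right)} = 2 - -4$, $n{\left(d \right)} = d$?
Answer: $36$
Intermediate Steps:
$L{\left(T,U \right)} = 6$ ($L{\left(T,U \right)} = 2 + 4 = 6$)
$L^{2}{\left(n{\left(-2 \right)},1 - 5 \right)} = 6^{2} = 36$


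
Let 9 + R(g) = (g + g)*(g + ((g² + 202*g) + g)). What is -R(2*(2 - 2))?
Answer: 9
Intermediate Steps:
R(g) = -9 + 2*g*(g² + 204*g) (R(g) = -9 + (g + g)*(g + ((g² + 202*g) + g)) = -9 + (2*g)*(g + (g² + 203*g)) = -9 + (2*g)*(g² + 204*g) = -9 + 2*g*(g² + 204*g))
-R(2*(2 - 2)) = -(-9 + 2*(2*(2 - 2))³ + 408*(2*(2 - 2))²) = -(-9 + 2*(2*0)³ + 408*(2*0)²) = -(-9 + 2*0³ + 408*0²) = -(-9 + 2*0 + 408*0) = -(-9 + 0 + 0) = -1*(-9) = 9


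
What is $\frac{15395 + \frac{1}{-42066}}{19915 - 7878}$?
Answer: $\frac{647606069}{506348442} \approx 1.279$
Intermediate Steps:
$\frac{15395 + \frac{1}{-42066}}{19915 - 7878} = \frac{15395 - \frac{1}{42066}}{12037} = \frac{647606069}{42066} \cdot \frac{1}{12037} = \frac{647606069}{506348442}$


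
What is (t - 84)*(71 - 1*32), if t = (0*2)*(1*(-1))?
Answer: -3276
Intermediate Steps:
t = 0 (t = 0*(-1) = 0)
(t - 84)*(71 - 1*32) = (0 - 84)*(71 - 1*32) = -84*(71 - 32) = -84*39 = -3276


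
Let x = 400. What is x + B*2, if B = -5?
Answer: 390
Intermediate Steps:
x + B*2 = 400 - 5*2 = 400 - 10 = 390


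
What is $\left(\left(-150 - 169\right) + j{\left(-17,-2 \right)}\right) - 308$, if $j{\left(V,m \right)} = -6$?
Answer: $-633$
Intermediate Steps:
$\left(\left(-150 - 169\right) + j{\left(-17,-2 \right)}\right) - 308 = \left(\left(-150 - 169\right) - 6\right) - 308 = \left(-319 - 6\right) - 308 = -325 - 308 = -633$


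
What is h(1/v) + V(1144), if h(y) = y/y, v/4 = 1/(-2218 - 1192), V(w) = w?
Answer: 1145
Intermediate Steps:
v = -2/1705 (v = 4/(-2218 - 1192) = 4/(-3410) = 4*(-1/3410) = -2/1705 ≈ -0.0011730)
h(y) = 1
h(1/v) + V(1144) = 1 + 1144 = 1145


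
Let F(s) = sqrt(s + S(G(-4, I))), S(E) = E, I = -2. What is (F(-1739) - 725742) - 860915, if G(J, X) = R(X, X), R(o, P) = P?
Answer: -1586657 + I*sqrt(1741) ≈ -1.5867e+6 + 41.725*I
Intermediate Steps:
G(J, X) = X
F(s) = sqrt(-2 + s) (F(s) = sqrt(s - 2) = sqrt(-2 + s))
(F(-1739) - 725742) - 860915 = (sqrt(-2 - 1739) - 725742) - 860915 = (sqrt(-1741) - 725742) - 860915 = (I*sqrt(1741) - 725742) - 860915 = (-725742 + I*sqrt(1741)) - 860915 = -1586657 + I*sqrt(1741)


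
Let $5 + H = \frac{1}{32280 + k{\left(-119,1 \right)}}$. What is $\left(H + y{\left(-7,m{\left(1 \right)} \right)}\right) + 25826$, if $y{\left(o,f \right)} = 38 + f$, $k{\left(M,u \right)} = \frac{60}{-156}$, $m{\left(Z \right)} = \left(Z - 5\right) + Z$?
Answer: $\frac{10850082573}{419635} \approx 25856.0$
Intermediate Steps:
$m{\left(Z \right)} = -5 + 2 Z$ ($m{\left(Z \right)} = \left(-5 + Z\right) + Z = -5 + 2 Z$)
$k{\left(M,u \right)} = - \frac{5}{13}$ ($k{\left(M,u \right)} = 60 \left(- \frac{1}{156}\right) = - \frac{5}{13}$)
$H = - \frac{2098162}{419635}$ ($H = -5 + \frac{1}{32280 - \frac{5}{13}} = -5 + \frac{1}{\frac{419635}{13}} = -5 + \frac{13}{419635} = - \frac{2098162}{419635} \approx -5.0$)
$\left(H + y{\left(-7,m{\left(1 \right)} \right)}\right) + 25826 = \left(- \frac{2098162}{419635} + \left(38 + \left(-5 + 2 \cdot 1\right)\right)\right) + 25826 = \left(- \frac{2098162}{419635} + \left(38 + \left(-5 + 2\right)\right)\right) + 25826 = \left(- \frac{2098162}{419635} + \left(38 - 3\right)\right) + 25826 = \left(- \frac{2098162}{419635} + 35\right) + 25826 = \frac{12589063}{419635} + 25826 = \frac{10850082573}{419635}$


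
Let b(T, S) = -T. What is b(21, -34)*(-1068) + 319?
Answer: 22747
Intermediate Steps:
b(21, -34)*(-1068) + 319 = -1*21*(-1068) + 319 = -21*(-1068) + 319 = 22428 + 319 = 22747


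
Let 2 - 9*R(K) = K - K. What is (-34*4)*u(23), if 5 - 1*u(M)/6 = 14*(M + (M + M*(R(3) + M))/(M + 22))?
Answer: 54014032/135 ≈ 4.0010e+5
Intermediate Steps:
R(K) = 2/9 (R(K) = 2/9 - (K - K)/9 = 2/9 - ⅑*0 = 2/9 + 0 = 2/9)
u(M) = 30 - 84*M - 84*(M + M*(2/9 + M))/(22 + M) (u(M) = 30 - 84*(M + (M + M*(2/9 + M))/(M + 22)) = 30 - 84*(M + (M + M*(2/9 + M))/(22 + M)) = 30 - 6*(14*M + 14*(M + M*(2/9 + M))/(22 + M)) = 30 + (-84*M - 84*(M + M*(2/9 + M))/(22 + M)) = 30 - 84*M - 84*(M + M*(2/9 + M))/(22 + M))
(-34*4)*u(23) = (-34*4)*(2*(990 - 2881*23 - 252*23²)/(3*(22 + 23))) = -272*(990 - 66263 - 252*529)/(3*45) = -272*(990 - 66263 - 133308)/(3*45) = -272*(-198581)/(3*45) = -136*(-397162/135) = 54014032/135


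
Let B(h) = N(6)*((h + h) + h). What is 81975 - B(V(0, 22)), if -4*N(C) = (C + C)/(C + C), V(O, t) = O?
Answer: 81975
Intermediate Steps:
N(C) = -¼ (N(C) = -(C + C)/(4*(C + C)) = -2*C/(4*(2*C)) = -2*C*1/(2*C)/4 = -¼*1 = -¼)
B(h) = -3*h/4 (B(h) = -((h + h) + h)/4 = -(2*h + h)/4 = -3*h/4)
81975 - B(V(0, 22)) = 81975 - (-3)*0/4 = 81975 - 1*0 = 81975 + 0 = 81975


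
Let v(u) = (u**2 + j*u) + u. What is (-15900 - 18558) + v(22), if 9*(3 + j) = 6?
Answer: -102010/3 ≈ -34003.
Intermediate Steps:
j = -7/3 (j = -3 + (1/9)*6 = -3 + 2/3 = -7/3 ≈ -2.3333)
v(u) = u**2 - 4*u/3 (v(u) = (u**2 - 7*u/3) + u = u**2 - 4*u/3)
(-15900 - 18558) + v(22) = (-15900 - 18558) + (1/3)*22*(-4 + 3*22) = -34458 + (1/3)*22*(-4 + 66) = -34458 + (1/3)*22*62 = -34458 + 1364/3 = -102010/3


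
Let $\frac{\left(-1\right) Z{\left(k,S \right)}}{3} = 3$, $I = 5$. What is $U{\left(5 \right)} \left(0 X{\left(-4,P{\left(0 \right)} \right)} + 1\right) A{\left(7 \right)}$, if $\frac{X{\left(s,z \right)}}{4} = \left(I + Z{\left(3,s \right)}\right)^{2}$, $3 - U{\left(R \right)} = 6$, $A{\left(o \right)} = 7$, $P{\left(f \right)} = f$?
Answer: $-21$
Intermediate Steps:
$Z{\left(k,S \right)} = -9$ ($Z{\left(k,S \right)} = \left(-3\right) 3 = -9$)
$U{\left(R \right)} = -3$ ($U{\left(R \right)} = 3 - 6 = -3$)
$X{\left(s,z \right)} = 64$ ($X{\left(s,z \right)} = 4 \left(5 - 9\right)^{2} = 4 \left(-4\right)^{2} = 4 \cdot 16 = 64$)
$U{\left(5 \right)} \left(0 X{\left(-4,P{\left(0 \right)} \right)} + 1\right) A{\left(7 \right)} = - 3 \left(0 \cdot 64 + 1\right) 7 = - 3 \left(0 + 1\right) 7 = \left(-3\right) 1 \cdot 7 = \left(-3\right) 7 = -21$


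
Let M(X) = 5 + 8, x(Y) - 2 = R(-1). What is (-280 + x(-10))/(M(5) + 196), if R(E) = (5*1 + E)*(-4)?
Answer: -294/209 ≈ -1.4067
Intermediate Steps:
R(E) = -20 - 4*E (R(E) = (5 + E)*(-4) = -20 - 4*E)
x(Y) = -14 (x(Y) = 2 + (-20 - 4*(-1)) = 2 + (-20 + 4) = 2 - 16 = -14)
M(X) = 13
(-280 + x(-10))/(M(5) + 196) = (-280 - 14)/(13 + 196) = -294/209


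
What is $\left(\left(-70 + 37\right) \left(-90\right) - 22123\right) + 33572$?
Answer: $14419$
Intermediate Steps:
$\left(\left(-70 + 37\right) \left(-90\right) - 22123\right) + 33572 = \left(\left(-33\right) \left(-90\right) - 22123\right) + 33572 = \left(2970 - 22123\right) + 33572 = -19153 + 33572 = 14419$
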